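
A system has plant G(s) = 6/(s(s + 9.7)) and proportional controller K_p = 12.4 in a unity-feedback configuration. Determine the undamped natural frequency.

ω_n = 8.63 rad/s

With unity feedback the closed-loop characteristic equation is s² + 9.7s + 12.4·6 = s² + 9.7s + 74.4 = 0.
So ω_n² = 74.4 ⇒ ω_n = 8.626 rad/s, and ζ = 9.7/(2ω_n) = 0.562.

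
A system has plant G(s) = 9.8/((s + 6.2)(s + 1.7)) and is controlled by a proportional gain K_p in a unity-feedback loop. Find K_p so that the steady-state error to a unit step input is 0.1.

K_p = 9.68

The loop is type 0, so e_ss(step) = 1/(1 + K_pos) with K_pos = K_p·G(0).
G(0) = 0.9298. Require 1/(1 + K_p·0.9298) = 0.1, so 1 + 0.9298·K_p = 10.
K_p = (10 − 1)/0.9298 = 9.68.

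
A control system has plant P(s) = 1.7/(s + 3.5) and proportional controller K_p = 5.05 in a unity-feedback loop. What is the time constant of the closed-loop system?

Closed-loop transfer function: T(s) = K_p·P(s)/(1 + K_p·P(s)) = 8.585/(s + 3.5 + 8.585) = 8.585/(s + 12.08).
Time constant τ = 1/12.08 = 0.0827 s.

τ = 0.0827 s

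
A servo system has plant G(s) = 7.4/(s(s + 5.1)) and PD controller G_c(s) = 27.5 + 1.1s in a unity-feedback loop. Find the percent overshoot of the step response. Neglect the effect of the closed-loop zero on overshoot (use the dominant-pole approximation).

Forward path: (27.5 + 1.1s)·7.4/(s(s+5.1)). The closed-loop characteristic equation is s² + (5.1 + 7.4·1.1)s + 7.4·27.5 = 0.
That is s² + 13.24s + 203.5 = 0, so ω_n = 14.27 rad/s and ζ = 13.24/(2·14.27) = 0.4641.
%OS = 100·exp(−πζ/√(1−ζ²)) = 19.3%.

19.3%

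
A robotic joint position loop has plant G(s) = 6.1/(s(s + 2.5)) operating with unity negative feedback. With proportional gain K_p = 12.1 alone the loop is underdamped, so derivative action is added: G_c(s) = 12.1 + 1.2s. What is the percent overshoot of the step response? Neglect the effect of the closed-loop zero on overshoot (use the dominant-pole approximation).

Forward path: (12.1 + 1.2s)·6.1/(s(s+2.5)). The closed-loop characteristic equation is s² + (2.5 + 6.1·1.2)s + 6.1·12.1 = 0.
That is s² + 9.82s + 73.81 = 0, so ω_n = 8.591 rad/s and ζ = 9.82/(2·8.591) = 0.5715.
%OS = 100·exp(−πζ/√(1−ζ²)) = 11.2%.

11.2%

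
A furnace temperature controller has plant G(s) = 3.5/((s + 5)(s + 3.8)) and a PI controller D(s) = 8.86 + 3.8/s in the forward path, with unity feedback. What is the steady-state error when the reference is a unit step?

The open loop D(s)G(s) has a pole at the origin (type 1), so the static position error constant is infinite and e_ss = 1/(1+∞) = 0.

0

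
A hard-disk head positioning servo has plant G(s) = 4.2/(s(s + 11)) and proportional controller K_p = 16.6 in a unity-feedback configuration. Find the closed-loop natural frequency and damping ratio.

The closed-loop denominator is s(s+11) + 16.6·4.2 = s² + 11s + 69.72.
So ω_n² = 69.72 ⇒ ω_n = 8.35 rad/s, and ζ = 11/(2ω_n) = 0.659.

ω_n = 8.35 rad/s, ζ = 0.659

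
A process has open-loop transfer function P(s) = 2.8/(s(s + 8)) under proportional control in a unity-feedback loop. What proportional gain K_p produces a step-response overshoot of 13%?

From %OS = 100·exp(−πζ/√(1−ζ²)) = 13%, ζ = −ln(0.13)/√(π²+ln²(0.13)) = 0.5446.
Characteristic equation s² + 8s + 2.8K_p = 0 gives ζ = 8/(2√(2.8K_p)).
Setting ζ = 0.5446: √(2.8K_p) = 8/(2·0.5446) = 7.344, so K_p = 53.94/2.8 = 19.3.

K_p = 19.3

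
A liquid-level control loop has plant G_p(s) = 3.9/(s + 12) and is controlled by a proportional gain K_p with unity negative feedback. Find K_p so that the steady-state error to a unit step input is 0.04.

The loop is type 0, so e_ss(step) = 1/(1 + K_pos) with K_pos = K_p·G_p(0).
G_p(0) = 0.325. Require 1/(1 + K_p·0.325) = 0.04, so 1 + 0.325·K_p = 25.
K_p = (25 − 1)/0.325 = 73.8.

K_p = 73.8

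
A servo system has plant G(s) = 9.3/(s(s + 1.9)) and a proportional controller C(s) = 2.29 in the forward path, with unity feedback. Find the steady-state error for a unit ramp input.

The loop has one pole at the origin (type 1). Velocity error constant K_v = lim_{s→0} s·C(s)G(s) = 2.29·9.3/1.9 = 11.21.
Steady-state error to a unit ramp: e_ss = 1/K_v = 0.0892.

0.0892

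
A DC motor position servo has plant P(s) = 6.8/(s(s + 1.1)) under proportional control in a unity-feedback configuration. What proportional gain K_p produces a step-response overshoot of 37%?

From %OS = 100·exp(−πζ/√(1−ζ²)) = 37%, ζ = −ln(0.37)/√(π²+ln²(0.37)) = 0.3017.
Characteristic equation s² + 1.1s + 6.8K_p = 0 gives ζ = 1.1/(2√(6.8K_p)).
Setting ζ = 0.3017: √(6.8K_p) = 1.1/(2·0.3017) = 1.823, so K_p = 3.323/6.8 = 0.489.

K_p = 0.489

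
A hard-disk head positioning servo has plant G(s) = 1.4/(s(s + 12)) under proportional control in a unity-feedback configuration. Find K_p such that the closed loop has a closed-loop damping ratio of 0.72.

K_p = 49.6

Closed-loop characteristic equation: s² + 12s + K_p·1.4 = 0.
So ω_n = √(1.4K_p) and 2ζω_n = 12, giving ζ = 12/(2√(1.4K_p)).
Setting ζ = 0.72: √(1.4K_p) = 12/(2·0.72) = 8.333, so K_p = 69.44/1.4 = 49.6.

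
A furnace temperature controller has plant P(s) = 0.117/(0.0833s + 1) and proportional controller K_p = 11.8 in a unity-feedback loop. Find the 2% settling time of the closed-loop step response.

T_s ≈ 0.14 s

Closed loop: T(s) = K_p·P/(1+K_p·P) = 1.381/(0.0833s + 1 + 1.381), with pole at s = −(1 + 1.381)/0.0833 = −28.58.
τ = 1/28.58 = 0.03499 s, so 2% settling time ≈ 4τ = 0.14 s.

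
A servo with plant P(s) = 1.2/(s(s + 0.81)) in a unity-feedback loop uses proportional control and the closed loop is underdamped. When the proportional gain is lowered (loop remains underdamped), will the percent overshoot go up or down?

decrease

ζ = 0.81/(2√(1.2K_p)) rises as K_p falls; higher damping means less overshoot.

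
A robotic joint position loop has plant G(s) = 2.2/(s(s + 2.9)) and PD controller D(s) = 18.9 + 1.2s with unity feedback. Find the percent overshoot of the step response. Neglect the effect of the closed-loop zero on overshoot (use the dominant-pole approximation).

22.4%

Forward path: (18.9 + 1.2s)·2.2/(s(s+2.9)). The closed-loop characteristic equation is s² + (2.9 + 2.2·1.2)s + 2.2·18.9 = 0.
That is s² + 5.54s + 41.58 = 0, so ω_n = 6.448 rad/s and ζ = 5.54/(2·6.448) = 0.4296.
%OS = 100·exp(−πζ/√(1−ζ²)) = 22.4%.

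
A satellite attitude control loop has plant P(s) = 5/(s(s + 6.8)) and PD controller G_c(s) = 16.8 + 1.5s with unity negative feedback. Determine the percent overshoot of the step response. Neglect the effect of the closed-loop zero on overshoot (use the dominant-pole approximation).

1.99%

Forward path: (16.8 + 1.5s)·5/(s(s+6.8)). The closed-loop characteristic equation is s² + (6.8 + 5·1.5)s + 5·16.8 = 0.
That is s² + 14.3s + 84 = 0, so ω_n = 9.165 rad/s and ζ = 14.3/(2·9.165) = 0.7801.
%OS = 100·exp(−πζ/√(1−ζ²)) = 1.99%.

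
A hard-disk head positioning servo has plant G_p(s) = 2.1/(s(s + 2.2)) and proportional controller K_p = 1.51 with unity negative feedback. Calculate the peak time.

T_p = 2.24 s

Closed-loop characteristic equation: s² + 2.2s + 3.171 = 0, so ω_n = 1.781 rad/s and ζ = 2.2/(2·1.781) = 0.6177.
Damped frequency ω_d = ω_n√(1−ζ²) = 1.4 rad/s, so peak time T_p = π/ω_d = 2.24 s.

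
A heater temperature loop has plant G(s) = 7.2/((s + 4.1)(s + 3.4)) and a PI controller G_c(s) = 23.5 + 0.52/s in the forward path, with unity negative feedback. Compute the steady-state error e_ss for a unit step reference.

0

The open loop G_c(s)G(s) has a pole at the origin (type 1), so the static position error constant is infinite and e_ss = 1/(1+∞) = 0.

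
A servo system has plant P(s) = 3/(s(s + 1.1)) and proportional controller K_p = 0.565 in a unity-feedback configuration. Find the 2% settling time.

T_s ≈ 7.27 s

The closed-loop denominator s² + 1.1s + 1.695 gives ω_n = √1.695 = 1.302 and ζ = 1.1/(2ω_n) = 0.4225.
2% settling time T_s ≈ 4/(ζω_n) = 4/0.55 = 7.27 s.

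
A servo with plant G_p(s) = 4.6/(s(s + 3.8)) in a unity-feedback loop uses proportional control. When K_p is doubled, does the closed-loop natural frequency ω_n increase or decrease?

increase

ω_n = √(4.6·K_p), which grows with K_p.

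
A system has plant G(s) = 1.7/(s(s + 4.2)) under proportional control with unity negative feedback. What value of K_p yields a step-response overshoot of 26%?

K_p = 16.7

From %OS = 100·exp(−πζ/√(1−ζ²)) = 26%, ζ = −ln(0.26)/√(π²+ln²(0.26)) = 0.3941.
Characteristic equation s² + 4.2s + 1.7K_p = 0 gives ζ = 4.2/(2√(1.7K_p)).
Setting ζ = 0.3941: √(1.7K_p) = 4.2/(2·0.3941) = 5.329, so K_p = 28.4/1.7 = 16.7.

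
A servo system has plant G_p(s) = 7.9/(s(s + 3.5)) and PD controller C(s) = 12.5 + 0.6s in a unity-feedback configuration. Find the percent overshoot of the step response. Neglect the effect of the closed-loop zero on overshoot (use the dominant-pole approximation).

23.9%

Forward path: (12.5 + 0.6s)·7.9/(s(s+3.5)). The closed-loop characteristic equation is s² + (3.5 + 7.9·0.6)s + 7.9·12.5 = 0.
That is s² + 8.24s + 98.75 = 0, so ω_n = 9.937 rad/s and ζ = 8.24/(2·9.937) = 0.4146.
%OS = 100·exp(−πζ/√(1−ζ²)) = 23.9%.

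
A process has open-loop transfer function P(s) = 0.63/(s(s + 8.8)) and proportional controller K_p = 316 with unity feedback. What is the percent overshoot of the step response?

35.7%

Closed-loop characteristic equation: s² + 8.8s + 199.1 = 0, so ω_n = 14.11 rad/s and ζ = 8.8/(2·14.11) = 0.3118.
%OS = 100·exp(−πζ/√(1−ζ²)) = 100·exp(−π·0.3118/√0.9028) = 35.7%.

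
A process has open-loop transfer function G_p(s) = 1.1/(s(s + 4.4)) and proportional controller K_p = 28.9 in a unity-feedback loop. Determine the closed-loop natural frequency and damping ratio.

The closed-loop denominator is s(s+4.4) + 28.9·1.1 = s² + 4.4s + 31.79.
So ω_n² = 31.79 ⇒ ω_n = 5.638 rad/s, and ζ = 4.4/(2ω_n) = 0.39.

ω_n = 5.64 rad/s, ζ = 0.39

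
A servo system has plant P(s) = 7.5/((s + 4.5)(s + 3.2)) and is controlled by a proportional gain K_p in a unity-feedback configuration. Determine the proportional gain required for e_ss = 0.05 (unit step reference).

K_p = 36.5

Steady-state error for a unit step on this type-0 loop is 1/(1 + K_p·P(0)).
P(0) = 0.5208. Require 1/(1 + K_p·0.5208) = 0.05, so 1 + 0.5208·K_p = 20.
K_p = (20 − 1)/0.5208 = 36.5.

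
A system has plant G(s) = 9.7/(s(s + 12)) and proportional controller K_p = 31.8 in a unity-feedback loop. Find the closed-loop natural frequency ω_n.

The closed-loop denominator is s(s+12) + 31.8·9.7 = s² + 12s + 308.5.
Matching s² + 2ζω_n s + ω_n²: ω_n = √308.5 = 17.56 rad/s and 2ζω_n = 12, so ζ = 12/(2·17.56) = 0.342.

ω_n = 17.6 rad/s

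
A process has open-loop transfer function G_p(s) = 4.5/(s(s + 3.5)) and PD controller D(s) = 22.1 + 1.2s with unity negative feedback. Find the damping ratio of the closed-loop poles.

ζ = 0.446

Forward path: (22.1 + 1.2s)·4.5/(s(s+3.5)). The closed-loop characteristic equation is s² + (3.5 + 4.5·1.2)s + 4.5·22.1 = 0.
That is s² + 8.9s + 99.45 = 0, so ω_n = 9.972 rad/s and ζ = 8.9/(2·9.972) = 0.4462.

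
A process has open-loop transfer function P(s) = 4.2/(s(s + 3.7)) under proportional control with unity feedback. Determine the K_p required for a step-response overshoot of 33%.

K_p = 7.36

From %OS = 100·exp(−πζ/√(1−ζ²)) = 33%, ζ = −ln(0.33)/√(π²+ln²(0.33)) = 0.3328.
Characteristic equation s² + 3.7s + 4.2K_p = 0 gives ζ = 3.7/(2√(4.2K_p)).
Setting ζ = 0.3328: √(4.2K_p) = 3.7/(2·0.3328) = 5.559, so K_p = 30.9/4.2 = 7.36.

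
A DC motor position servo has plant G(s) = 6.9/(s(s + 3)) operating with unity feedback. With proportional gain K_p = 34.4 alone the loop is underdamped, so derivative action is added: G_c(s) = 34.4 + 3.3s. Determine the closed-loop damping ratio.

ζ = 0.836

Forward path: (34.4 + 3.3s)·6.9/(s(s+3)). The closed-loop characteristic equation is s² + (3 + 6.9·3.3)s + 6.9·34.4 = 0.
That is s² + 25.77s + 237.4 = 0, so ω_n = 15.41 rad/s and ζ = 25.77/(2·15.41) = 0.8363.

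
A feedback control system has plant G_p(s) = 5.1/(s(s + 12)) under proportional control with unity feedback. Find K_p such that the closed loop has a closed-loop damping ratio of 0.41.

Closed-loop characteristic equation: s² + 12s + K_p·5.1 = 0.
So ω_n = √(5.1K_p) and 2ζω_n = 12, giving ζ = 12/(2√(5.1K_p)).
Setting ζ = 0.41: √(5.1K_p) = 12/(2·0.41) = 14.63, so K_p = 214.2/5.1 = 42.

K_p = 42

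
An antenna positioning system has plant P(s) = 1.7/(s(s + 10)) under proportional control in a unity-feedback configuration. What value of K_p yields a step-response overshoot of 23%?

From %OS = 100·exp(−πζ/√(1−ζ²)) = 23%, ζ = −ln(0.23)/√(π²+ln²(0.23)) = 0.4237.
Characteristic equation s² + 10s + 1.7K_p = 0 gives ζ = 10/(2√(1.7K_p)).
Setting ζ = 0.4237: √(1.7K_p) = 10/(2·0.4237) = 11.8, so K_p = 139.2/1.7 = 81.9.

K_p = 81.9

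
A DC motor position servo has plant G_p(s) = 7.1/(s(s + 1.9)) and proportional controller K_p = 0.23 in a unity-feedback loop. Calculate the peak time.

The closed-loop denominator s² + 1.9s + 1.633 gives ω_n = √1.633 = 1.278 and ζ = 1.9/(2ω_n) = 0.7434.
Damped frequency ω_d = ω_n√(1−ζ²) = 0.8547 rad/s, so peak time T_p = π/ω_d = 3.68 s.

T_p = 3.68 s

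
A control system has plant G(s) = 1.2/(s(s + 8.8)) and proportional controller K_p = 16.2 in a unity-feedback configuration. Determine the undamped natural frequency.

ω_n = 4.41 rad/s

1 + K_p·G(s) = 0 gives s² + 8.8s + 19.44 = 0.
So ω_n² = 19.44 ⇒ ω_n = 4.409 rad/s, and ζ = 8.8/(2ω_n) = 0.998.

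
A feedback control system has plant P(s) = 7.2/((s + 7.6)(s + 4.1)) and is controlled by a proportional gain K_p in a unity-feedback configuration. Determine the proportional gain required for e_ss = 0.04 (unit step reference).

K_p = 104

Steady-state error for a unit step on this type-0 loop is 1/(1 + K_p·P(0)).
P(0) = 0.2311. Require 1/(1 + K_p·0.2311) = 0.04, so 1 + 0.2311·K_p = 25.
K_p = (25 − 1)/0.2311 = 104.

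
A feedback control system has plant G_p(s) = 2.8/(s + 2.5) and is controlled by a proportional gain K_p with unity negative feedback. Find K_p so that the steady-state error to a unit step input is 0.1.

K_p = 8.04

The loop is type 0, so e_ss(step) = 1/(1 + K_pos) with K_pos = K_p·G_p(0).
G_p(0) = 1.12. Require 1/(1 + K_p·1.12) = 0.1, so 1 + 1.12·K_p = 10.
K_p = (10 − 1)/1.12 = 8.04.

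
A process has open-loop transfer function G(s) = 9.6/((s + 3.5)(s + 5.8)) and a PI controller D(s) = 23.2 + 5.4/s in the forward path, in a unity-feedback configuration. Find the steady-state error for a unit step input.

The open loop D(s)G(s) has a pole at the origin (type 1), so the static position error constant is infinite and e_ss = 1/(1+∞) = 0.

0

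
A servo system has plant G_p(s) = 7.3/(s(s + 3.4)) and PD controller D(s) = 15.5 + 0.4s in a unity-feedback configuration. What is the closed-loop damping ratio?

ζ = 0.297

Forward path: (15.5 + 0.4s)·7.3/(s(s+3.4)). The closed-loop characteristic equation is s² + (3.4 + 7.3·0.4)s + 7.3·15.5 = 0.
That is s² + 6.32s + 113.1 = 0, so ω_n = 10.64 rad/s and ζ = 6.32/(2·10.64) = 0.2971.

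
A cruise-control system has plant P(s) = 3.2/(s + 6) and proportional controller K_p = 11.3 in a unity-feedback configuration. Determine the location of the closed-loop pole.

Closed-loop transfer function: T(s) = K_p·P(s)/(1 + K_p·P(s)) = 36.16/(s + 6 + 36.16) = 36.16/(s + 42.16).
The closed-loop pole is at s = −42.16.

s = -42.16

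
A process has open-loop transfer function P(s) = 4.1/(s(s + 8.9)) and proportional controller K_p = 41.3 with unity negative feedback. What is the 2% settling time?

The closed-loop denominator s² + 8.9s + 169.3 gives ω_n = √169.3 = 13.01 and ζ = 8.9/(2ω_n) = 0.342.
2% settling time T_s ≈ 4/(ζω_n) = 4/4.45 = 0.899 s.

T_s ≈ 0.899 s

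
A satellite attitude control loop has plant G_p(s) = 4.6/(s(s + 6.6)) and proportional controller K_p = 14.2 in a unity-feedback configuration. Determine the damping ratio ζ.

ζ = 0.408

The closed-loop denominator is s(s+6.6) + 14.2·4.6 = s² + 6.6s + 65.32.
Matching s² + 2ζω_n s + ω_n²: ω_n = √65.32 = 8.082 rad/s and 2ζω_n = 6.6, so ζ = 6.6/(2·8.082) = 0.408.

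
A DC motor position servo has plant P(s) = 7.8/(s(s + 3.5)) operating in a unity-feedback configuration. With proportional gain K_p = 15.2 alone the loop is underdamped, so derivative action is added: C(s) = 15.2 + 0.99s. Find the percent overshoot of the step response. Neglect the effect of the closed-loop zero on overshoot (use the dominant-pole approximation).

Forward path: (15.2 + 0.99s)·7.8/(s(s+3.5)). The closed-loop characteristic equation is s² + (3.5 + 7.8·0.99)s + 7.8·15.2 = 0.
That is s² + 11.22s + 118.6 = 0, so ω_n = 10.89 rad/s and ζ = 11.22/(2·10.89) = 0.5153.
%OS = 100·exp(−πζ/√(1−ζ²)) = 15.1%.

15.1%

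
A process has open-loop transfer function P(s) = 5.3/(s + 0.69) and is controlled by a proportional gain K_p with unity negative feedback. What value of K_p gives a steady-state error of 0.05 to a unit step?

K_p = 2.47

The loop is type 0, so e_ss(step) = 1/(1 + K_pos) with K_pos = K_p·P(0).
P(0) = 7.681. Require 1/(1 + K_p·7.681) = 0.05, so 1 + 7.681·K_p = 20.
K_p = (20 − 1)/7.681 = 2.47.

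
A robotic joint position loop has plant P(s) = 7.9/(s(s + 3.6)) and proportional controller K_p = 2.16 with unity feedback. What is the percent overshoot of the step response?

21.9%

From 1 + K_pP(s) = 0: s² + 3.6s + 17.06 = 0 ⇒ ω_n = 4.131, ζ = 0.4357.
%OS = 100·exp(−πζ/√(1−ζ²)) = 100·exp(−π·0.4357/√0.8101) = 21.9%.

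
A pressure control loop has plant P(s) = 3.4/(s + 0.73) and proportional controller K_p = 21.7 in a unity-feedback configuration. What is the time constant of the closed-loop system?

τ = 0.0134 s

Closed-loop transfer function: T(s) = K_p·P(s)/(1 + K_p·P(s)) = 73.78/(s + 0.73 + 73.78) = 73.78/(s + 74.51).
Time constant τ = 1/74.51 = 0.0134 s.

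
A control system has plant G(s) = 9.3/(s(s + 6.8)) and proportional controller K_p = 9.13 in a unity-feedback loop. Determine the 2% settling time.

The closed-loop denominator s² + 6.8s + 84.91 gives ω_n = √84.91 = 9.215 and ζ = 6.8/(2ω_n) = 0.369.
2% settling time T_s ≈ 4/(ζω_n) = 4/3.4 = 1.18 s.

T_s ≈ 1.18 s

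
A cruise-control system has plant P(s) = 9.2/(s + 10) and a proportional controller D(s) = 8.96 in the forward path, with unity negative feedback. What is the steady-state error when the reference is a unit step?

The loop is type 0. Static position error constant K_pos = D(0)·P(0) = 8.96·0.92 = 8.243.
Steady-state error to a unit step: e_ss = 1/(1+K_pos) = 1/9.243 = 0.108.

0.108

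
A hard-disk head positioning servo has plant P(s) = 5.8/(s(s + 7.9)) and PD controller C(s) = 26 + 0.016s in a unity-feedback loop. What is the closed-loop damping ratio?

ζ = 0.325

Forward path: (26 + 0.016s)·5.8/(s(s+7.9)). The closed-loop characteristic equation is s² + (7.9 + 5.8·0.016)s + 5.8·26 = 0.
That is s² + 7.993s + 150.8 = 0, so ω_n = 12.28 rad/s and ζ = 7.993/(2·12.28) = 0.3254.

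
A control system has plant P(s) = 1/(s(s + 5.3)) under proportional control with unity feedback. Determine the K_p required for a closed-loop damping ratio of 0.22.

K_p = 145

Closed-loop characteristic equation: s² + 5.3s + K_p·1 = 0.
So ω_n = √(1K_p) and 2ζω_n = 5.3, giving ζ = 5.3/(2√(1K_p)).
Setting ζ = 0.22: √(1K_p) = 5.3/(2·0.22) = 12.05, so K_p = 145.1/1 = 145.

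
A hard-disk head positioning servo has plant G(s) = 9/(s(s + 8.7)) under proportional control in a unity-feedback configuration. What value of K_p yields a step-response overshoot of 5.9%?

K_p = 4.69

From %OS = 100·exp(−πζ/√(1−ζ²)) = 5.9%, ζ = −ln(0.059)/√(π²+ln²(0.059)) = 0.6693.
Characteristic equation s² + 8.7s + 9K_p = 0 gives ζ = 8.7/(2√(9K_p)).
Setting ζ = 0.6693: √(9K_p) = 8.7/(2·0.6693) = 6.499, so K_p = 42.24/9 = 4.69.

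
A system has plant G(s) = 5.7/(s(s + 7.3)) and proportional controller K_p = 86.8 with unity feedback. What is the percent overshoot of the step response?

From 1 + K_pG(s) = 0: s² + 7.3s + 494.8 = 0 ⇒ ω_n = 22.24, ζ = 0.1641.
%OS = 100·exp(−πζ/√(1−ζ²)) = 100·exp(−π·0.1641/√0.9731) = 59.3%.

59.3%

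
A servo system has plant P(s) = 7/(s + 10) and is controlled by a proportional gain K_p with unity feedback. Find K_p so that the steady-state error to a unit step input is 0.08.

The loop is type 0, so e_ss(step) = 1/(1 + K_pos) with K_pos = K_p·P(0).
P(0) = 0.7. Require 1/(1 + K_p·0.7) = 0.08, so 1 + 0.7·K_p = 12.5.
K_p = (12.5 − 1)/0.7 = 16.4.

K_p = 16.4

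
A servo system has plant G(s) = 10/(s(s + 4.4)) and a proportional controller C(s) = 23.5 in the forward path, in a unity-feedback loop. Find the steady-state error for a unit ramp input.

0.0187

The loop has one pole at the origin (type 1). Velocity error constant K_v = lim_{s→0} s·C(s)G(s) = 23.5·10/4.4 = 53.41.
Steady-state error to a unit ramp: e_ss = 1/K_v = 0.0187.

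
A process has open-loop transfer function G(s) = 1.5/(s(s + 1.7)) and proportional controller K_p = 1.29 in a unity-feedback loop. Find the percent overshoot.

Closed-loop characteristic equation: s² + 1.7s + 1.935 = 0, so ω_n = 1.391 rad/s and ζ = 1.7/(2·1.391) = 0.6111.
%OS = 100·exp(−πζ/√(1−ζ²)) = 100·exp(−π·0.6111/√0.6266) = 8.85%.

8.85%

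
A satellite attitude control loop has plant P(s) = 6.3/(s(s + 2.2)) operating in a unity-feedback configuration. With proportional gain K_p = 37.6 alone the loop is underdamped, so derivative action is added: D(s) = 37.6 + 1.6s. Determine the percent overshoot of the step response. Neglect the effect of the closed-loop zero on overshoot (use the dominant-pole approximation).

Forward path: (37.6 + 1.6s)·6.3/(s(s+2.2)). The closed-loop characteristic equation is s² + (2.2 + 6.3·1.6)s + 6.3·37.6 = 0.
That is s² + 12.28s + 236.9 = 0, so ω_n = 15.39 rad/s and ζ = 12.28/(2·15.39) = 0.3989.
%OS = 100·exp(−πζ/√(1−ζ²)) = 25.5%.

25.5%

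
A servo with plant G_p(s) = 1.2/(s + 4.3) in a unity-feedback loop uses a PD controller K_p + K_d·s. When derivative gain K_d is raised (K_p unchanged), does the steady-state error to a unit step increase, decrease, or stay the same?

K_d affects only the transient (the s-coefficient); the DC loop gain, and hence e_ss, depends only on K_p.

unchanged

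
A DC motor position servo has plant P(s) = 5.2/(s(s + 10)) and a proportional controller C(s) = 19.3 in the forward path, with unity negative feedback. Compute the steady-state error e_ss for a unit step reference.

The open loop C(s)P(s) has a pole at the origin (type 1), so the static position error constant is infinite and e_ss = 1/(1+∞) = 0.

0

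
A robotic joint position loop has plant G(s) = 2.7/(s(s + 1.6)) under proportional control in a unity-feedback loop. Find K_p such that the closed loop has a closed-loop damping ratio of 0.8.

Closed-loop characteristic equation: s² + 1.6s + K_p·2.7 = 0.
So ω_n = √(2.7K_p) and 2ζω_n = 1.6, giving ζ = 1.6/(2√(2.7K_p)).
Setting ζ = 0.8: √(2.7K_p) = 1.6/(2·0.8) = 1, so K_p = 1/2.7 = 0.37.

K_p = 0.37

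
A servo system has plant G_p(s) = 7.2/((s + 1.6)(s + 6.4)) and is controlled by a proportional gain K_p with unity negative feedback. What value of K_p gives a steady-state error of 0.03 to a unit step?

The loop is type 0, so e_ss(step) = 1/(1 + K_pos) with K_pos = K_p·G_p(0).
G_p(0) = 0.7031. Require 1/(1 + K_p·0.7031) = 0.03, so 1 + 0.7031·K_p = 33.33.
K_p = (33.33 − 1)/0.7031 = 46.

K_p = 46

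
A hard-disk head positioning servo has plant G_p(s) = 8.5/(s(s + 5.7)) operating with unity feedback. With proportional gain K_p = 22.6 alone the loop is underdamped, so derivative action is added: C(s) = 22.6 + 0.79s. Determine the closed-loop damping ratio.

ζ = 0.448

Forward path: (22.6 + 0.79s)·8.5/(s(s+5.7)). The closed-loop characteristic equation is s² + (5.7 + 8.5·0.79)s + 8.5·22.6 = 0.
That is s² + 12.41s + 192.1 = 0, so ω_n = 13.86 rad/s and ζ = 12.41/(2·13.86) = 0.4479.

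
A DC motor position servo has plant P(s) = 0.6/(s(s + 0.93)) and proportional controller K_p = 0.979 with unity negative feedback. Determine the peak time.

T_p = 5.16 s

Closed-loop characteristic equation: s² + 0.93s + 0.5874 = 0, so ω_n = 0.7664 rad/s and ζ = 0.93/(2·0.7664) = 0.6067.
Damped frequency ω_d = ω_n√(1−ζ²) = 0.6092 rad/s, so peak time T_p = π/ω_d = 5.16 s.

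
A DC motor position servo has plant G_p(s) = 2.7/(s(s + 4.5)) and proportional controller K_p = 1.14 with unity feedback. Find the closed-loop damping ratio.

ζ = 1.28

With unity feedback the closed-loop characteristic equation is s² + 4.5s + 1.14·2.7 = s² + 4.5s + 3.078 = 0.
Matching s² + 2ζω_n s + ω_n²: ω_n = √3.078 = 1.754 rad/s and 2ζω_n = 4.5, so ζ = 4.5/(2·1.754) = 1.28.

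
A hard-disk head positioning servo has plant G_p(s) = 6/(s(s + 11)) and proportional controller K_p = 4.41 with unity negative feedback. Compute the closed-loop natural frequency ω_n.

1 + K_p·G_p(s) = 0 gives s² + 11s + 26.46 = 0.
Matching s² + 2ζω_n s + ω_n²: ω_n = √26.46 = 5.144 rad/s and 2ζω_n = 11, so ζ = 11/(2·5.144) = 1.07.

ω_n = 5.14 rad/s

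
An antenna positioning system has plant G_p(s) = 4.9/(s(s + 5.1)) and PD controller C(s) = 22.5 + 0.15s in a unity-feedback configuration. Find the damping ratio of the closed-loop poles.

ζ = 0.278

Forward path: (22.5 + 0.15s)·4.9/(s(s+5.1)). The closed-loop characteristic equation is s² + (5.1 + 4.9·0.15)s + 4.9·22.5 = 0.
That is s² + 5.835s + 110.3 = 0, so ω_n = 10.5 rad/s and ζ = 5.835/(2·10.5) = 0.2779.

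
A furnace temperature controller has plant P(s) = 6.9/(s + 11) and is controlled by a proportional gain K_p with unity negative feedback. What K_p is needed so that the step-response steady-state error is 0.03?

K_p = 51.5

The loop is type 0, so e_ss(step) = 1/(1 + K_pos) with K_pos = K_p·P(0).
P(0) = 0.6273. Require 1/(1 + K_p·0.6273) = 0.03, so 1 + 0.6273·K_p = 33.33.
K_p = (33.33 − 1)/0.6273 = 51.5.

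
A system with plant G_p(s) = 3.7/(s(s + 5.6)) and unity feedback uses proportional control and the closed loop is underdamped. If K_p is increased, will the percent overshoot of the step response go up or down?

increase

ζ = 5.6/(2√(3.7K_p)) decreases as K_p grows; lower damping means more overshoot.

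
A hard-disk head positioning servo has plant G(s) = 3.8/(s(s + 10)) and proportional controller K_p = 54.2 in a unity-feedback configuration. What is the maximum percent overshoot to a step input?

From 1 + K_pG(s) = 0: s² + 10s + 206 = 0 ⇒ ω_n = 14.35, ζ = 0.3484.
%OS = 100·exp(−πζ/√(1−ζ²)) = 100·exp(−π·0.3484/√0.8786) = 31.1%.

31.1%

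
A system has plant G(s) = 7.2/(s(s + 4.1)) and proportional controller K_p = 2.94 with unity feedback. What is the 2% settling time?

T_s ≈ 1.95 s

From 1 + K_pG(s) = 0: s² + 4.1s + 21.17 = 0 ⇒ ω_n = 4.601, ζ = 0.4456.
2% settling time T_s ≈ 4/(ζω_n) = 4/2.05 = 1.95 s.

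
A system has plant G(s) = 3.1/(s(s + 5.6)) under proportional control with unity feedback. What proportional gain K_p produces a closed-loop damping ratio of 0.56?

K_p = 8.06

Closed-loop characteristic equation: s² + 5.6s + K_p·3.1 = 0.
So ω_n = √(3.1K_p) and 2ζω_n = 5.6, giving ζ = 5.6/(2√(3.1K_p)).
Setting ζ = 0.56: √(3.1K_p) = 5.6/(2·0.56) = 5, so K_p = 25/3.1 = 8.06.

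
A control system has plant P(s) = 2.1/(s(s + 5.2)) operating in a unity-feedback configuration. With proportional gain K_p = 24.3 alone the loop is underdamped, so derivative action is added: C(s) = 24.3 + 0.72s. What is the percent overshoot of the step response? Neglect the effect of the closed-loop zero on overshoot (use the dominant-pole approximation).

18.8%

Forward path: (24.3 + 0.72s)·2.1/(s(s+5.2)). The closed-loop characteristic equation is s² + (5.2 + 2.1·0.72)s + 2.1·24.3 = 0.
That is s² + 6.712s + 51.03 = 0, so ω_n = 7.144 rad/s and ζ = 6.712/(2·7.144) = 0.4698.
%OS = 100·exp(−πζ/√(1−ζ²)) = 18.8%.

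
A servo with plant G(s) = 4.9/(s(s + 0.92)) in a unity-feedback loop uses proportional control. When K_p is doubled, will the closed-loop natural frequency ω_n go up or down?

ω_n = √(4.9·K_p), which grows with K_p.

increase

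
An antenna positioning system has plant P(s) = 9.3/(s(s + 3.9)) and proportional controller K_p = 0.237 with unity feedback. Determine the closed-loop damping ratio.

With unity feedback the closed-loop characteristic equation is s² + 3.9s + 0.237·9.3 = s² + 3.9s + 2.204 = 0.
Matching s² + 2ζω_n s + ω_n²: ω_n = √2.204 = 1.485 rad/s and 2ζω_n = 3.9, so ζ = 3.9/(2·1.485) = 1.31.

ζ = 1.31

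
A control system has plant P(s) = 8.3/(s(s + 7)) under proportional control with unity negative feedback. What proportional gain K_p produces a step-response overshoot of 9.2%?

From %OS = 100·exp(−πζ/√(1−ζ²)) = 9.2%, ζ = −ln(0.092)/√(π²+ln²(0.092)) = 0.6048.
Characteristic equation s² + 7s + 8.3K_p = 0 gives ζ = 7/(2√(8.3K_p)).
Setting ζ = 0.6048: √(8.3K_p) = 7/(2·0.6048) = 5.787, so K_p = 33.49/8.3 = 4.03.

K_p = 4.03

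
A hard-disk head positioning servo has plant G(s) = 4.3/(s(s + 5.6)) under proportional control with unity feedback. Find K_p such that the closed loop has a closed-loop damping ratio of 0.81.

K_p = 2.78

Closed-loop characteristic equation: s² + 5.6s + K_p·4.3 = 0.
So ω_n = √(4.3K_p) and 2ζω_n = 5.6, giving ζ = 5.6/(2√(4.3K_p)).
Setting ζ = 0.81: √(4.3K_p) = 5.6/(2·0.81) = 3.457, so K_p = 11.95/4.3 = 2.78.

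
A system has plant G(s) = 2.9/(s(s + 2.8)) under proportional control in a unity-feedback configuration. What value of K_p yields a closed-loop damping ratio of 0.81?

Closed-loop characteristic equation: s² + 2.8s + K_p·2.9 = 0.
So ω_n = √(2.9K_p) and 2ζω_n = 2.8, giving ζ = 2.8/(2√(2.9K_p)).
Setting ζ = 0.81: √(2.9K_p) = 2.8/(2·0.81) = 1.728, so K_p = 2.987/2.9 = 1.03.

K_p = 1.03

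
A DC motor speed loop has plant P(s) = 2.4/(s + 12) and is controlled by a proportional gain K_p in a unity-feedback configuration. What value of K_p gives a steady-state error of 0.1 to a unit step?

The loop is type 0, so e_ss(step) = 1/(1 + K_pos) with K_pos = K_p·P(0).
P(0) = 0.2. Require 1/(1 + K_p·0.2) = 0.1, so 1 + 0.2·K_p = 10.
K_p = (10 − 1)/0.2 = 45.

K_p = 45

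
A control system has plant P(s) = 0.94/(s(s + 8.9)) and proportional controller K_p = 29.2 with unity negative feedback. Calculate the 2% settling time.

The closed-loop denominator s² + 8.9s + 27.45 gives ω_n = √27.45 = 5.239 and ζ = 8.9/(2ω_n) = 0.8494.
2% settling time T_s ≈ 4/(ζω_n) = 4/4.45 = 0.899 s.

T_s ≈ 0.899 s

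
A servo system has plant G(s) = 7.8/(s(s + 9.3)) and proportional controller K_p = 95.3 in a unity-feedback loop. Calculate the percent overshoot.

The closed-loop denominator s² + 9.3s + 743.3 gives ω_n = √743.3 = 27.26 and ζ = 9.3/(2ω_n) = 0.1706.
%OS = 100·exp(−πζ/√(1−ζ²)) = 100·exp(−π·0.1706/√0.9709) = 58.1%.

58.1%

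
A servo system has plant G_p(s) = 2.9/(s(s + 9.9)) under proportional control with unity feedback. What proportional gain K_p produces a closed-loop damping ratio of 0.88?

Closed-loop characteristic equation: s² + 9.9s + K_p·2.9 = 0.
So ω_n = √(2.9K_p) and 2ζω_n = 9.9, giving ζ = 9.9/(2√(2.9K_p)).
Setting ζ = 0.88: √(2.9K_p) = 9.9/(2·0.88) = 5.625, so K_p = 31.64/2.9 = 10.9.

K_p = 10.9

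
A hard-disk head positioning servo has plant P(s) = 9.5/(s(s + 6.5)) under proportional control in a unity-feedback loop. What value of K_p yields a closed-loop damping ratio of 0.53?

Closed-loop characteristic equation: s² + 6.5s + K_p·9.5 = 0.
So ω_n = √(9.5K_p) and 2ζω_n = 6.5, giving ζ = 6.5/(2√(9.5K_p)).
Setting ζ = 0.53: √(9.5K_p) = 6.5/(2·0.53) = 6.132, so K_p = 37.6/9.5 = 3.96.

K_p = 3.96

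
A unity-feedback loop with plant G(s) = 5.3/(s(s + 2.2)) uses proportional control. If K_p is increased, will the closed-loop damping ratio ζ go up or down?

decrease

ζ = 2.2/(2√(5.3K_p)); increasing K_p raises the denominator, so ζ falls.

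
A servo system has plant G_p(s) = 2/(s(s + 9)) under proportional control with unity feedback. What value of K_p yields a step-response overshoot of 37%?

From %OS = 100·exp(−πζ/√(1−ζ²)) = 37%, ζ = −ln(0.37)/√(π²+ln²(0.37)) = 0.3017.
Characteristic equation s² + 9s + 2K_p = 0 gives ζ = 9/(2√(2K_p)).
Setting ζ = 0.3017: √(2K_p) = 9/(2·0.3017) = 14.91, so K_p = 222.4/2 = 111.

K_p = 111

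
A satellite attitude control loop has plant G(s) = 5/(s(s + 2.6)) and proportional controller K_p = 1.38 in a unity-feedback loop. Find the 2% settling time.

The closed-loop denominator s² + 2.6s + 6.9 gives ω_n = √6.9 = 2.627 and ζ = 2.6/(2ω_n) = 0.4949.
2% settling time T_s ≈ 4/(ζω_n) = 4/1.3 = 3.08 s.

T_s ≈ 3.08 s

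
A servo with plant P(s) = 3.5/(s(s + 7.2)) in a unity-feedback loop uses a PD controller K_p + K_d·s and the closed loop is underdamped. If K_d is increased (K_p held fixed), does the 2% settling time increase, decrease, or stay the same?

decrease

Characteristic equation s² + (7.2 + 3.5K_d)s + 3.5K_p = 0: raising K_d increases ζω_n = (7.2+3.5K_d)/2 while the loop stays underdamped, so T_s ≈ 4/(ζω_n) decreases.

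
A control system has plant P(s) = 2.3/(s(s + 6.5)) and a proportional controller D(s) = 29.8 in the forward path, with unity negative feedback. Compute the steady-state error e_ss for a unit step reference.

The open loop D(s)P(s) has a pole at the origin (type 1), so the static position error constant is infinite and e_ss = 1/(1+∞) = 0.

0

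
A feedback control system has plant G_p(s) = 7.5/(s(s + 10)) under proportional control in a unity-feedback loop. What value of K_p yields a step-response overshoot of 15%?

K_p = 12.5

From %OS = 100·exp(−πζ/√(1−ζ²)) = 15%, ζ = −ln(0.15)/√(π²+ln²(0.15)) = 0.5169.
Characteristic equation s² + 10s + 7.5K_p = 0 gives ζ = 10/(2√(7.5K_p)).
Setting ζ = 0.5169: √(7.5K_p) = 10/(2·0.5169) = 9.672, so K_p = 93.56/7.5 = 12.5.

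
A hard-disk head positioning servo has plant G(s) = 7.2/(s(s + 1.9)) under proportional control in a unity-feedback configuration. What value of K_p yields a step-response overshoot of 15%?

K_p = 0.469

From %OS = 100·exp(−πζ/√(1−ζ²)) = 15%, ζ = −ln(0.15)/√(π²+ln²(0.15)) = 0.5169.
Characteristic equation s² + 1.9s + 7.2K_p = 0 gives ζ = 1.9/(2√(7.2K_p)).
Setting ζ = 0.5169: √(7.2K_p) = 1.9/(2·0.5169) = 1.838, so K_p = 3.377/7.2 = 0.469.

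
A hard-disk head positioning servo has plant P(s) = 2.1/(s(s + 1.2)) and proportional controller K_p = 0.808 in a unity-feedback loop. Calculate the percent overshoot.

19.6%

From 1 + K_pP(s) = 0: s² + 1.2s + 1.697 = 0 ⇒ ω_n = 1.303, ζ = 0.4606.
%OS = 100·exp(−πζ/√(1−ζ²)) = 100·exp(−π·0.4606/√0.7878) = 19.6%.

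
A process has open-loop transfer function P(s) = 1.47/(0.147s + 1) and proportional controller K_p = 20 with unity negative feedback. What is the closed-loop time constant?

Closed loop: T(s) = K_p·P/(1+K_p·P) = 29.4/(0.147s + 1 + 29.4), with pole at s = −(1 + 29.4)/0.147 = −206.8.
Closed-loop time constant τ = 1/206.8 = 0.00484 s.

τ = 0.00484 s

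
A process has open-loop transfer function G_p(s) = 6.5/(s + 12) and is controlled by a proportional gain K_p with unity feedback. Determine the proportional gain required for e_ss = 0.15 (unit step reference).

For a type-0 loop with proportional control, e_ss = 1/(1 + K_p·G_p(0)).
G_p(0) = 0.5417. Require 1/(1 + K_p·0.5417) = 0.15, so 1 + 0.5417·K_p = 6.667.
K_p = (6.667 − 1)/0.5417 = 10.5.

K_p = 10.5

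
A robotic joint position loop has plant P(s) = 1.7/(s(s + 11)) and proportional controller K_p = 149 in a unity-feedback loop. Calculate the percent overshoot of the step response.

31.4%

From 1 + K_pP(s) = 0: s² + 11s + 253.3 = 0 ⇒ ω_n = 15.92, ζ = 0.3456.
%OS = 100·exp(−πζ/√(1−ζ²)) = 100·exp(−π·0.3456/√0.8806) = 31.4%.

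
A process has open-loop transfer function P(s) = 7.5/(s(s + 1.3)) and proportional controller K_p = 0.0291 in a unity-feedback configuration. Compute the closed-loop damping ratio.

ζ = 1.39

1 + K_p·P(s) = 0 gives s² + 1.3s + 0.2182 = 0.
Matching s² + 2ζω_n s + ω_n²: ω_n = √0.2182 = 0.4672 rad/s and 2ζω_n = 1.3, so ζ = 1.3/(2·0.4672) = 1.39.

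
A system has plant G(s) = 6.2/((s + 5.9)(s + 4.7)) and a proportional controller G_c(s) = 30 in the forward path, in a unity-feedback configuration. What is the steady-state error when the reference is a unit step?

The loop is type 0. Static position error constant K_pos = G_c(0)·G(0) = 30·0.2236 = 6.708.
Steady-state error to a unit step: e_ss = 1/(1+K_pos) = 1/7.708 = 0.13.

0.13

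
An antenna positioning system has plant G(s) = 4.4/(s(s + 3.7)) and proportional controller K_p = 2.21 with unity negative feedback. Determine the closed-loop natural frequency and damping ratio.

ω_n = 3.12 rad/s, ζ = 0.593

With unity feedback the closed-loop characteristic equation is s² + 3.7s + 2.21·4.4 = s² + 3.7s + 9.724 = 0.
So ω_n² = 9.724 ⇒ ω_n = 3.118 rad/s, and ζ = 3.7/(2ω_n) = 0.593.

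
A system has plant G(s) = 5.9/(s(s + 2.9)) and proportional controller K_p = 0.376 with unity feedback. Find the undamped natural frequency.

With unity feedback the closed-loop characteristic equation is s² + 2.9s + 0.376·5.9 = s² + 2.9s + 2.218 = 0.
So ω_n² = 2.218 ⇒ ω_n = 1.489 rad/s, and ζ = 2.9/(2ω_n) = 0.974.

ω_n = 1.49 rad/s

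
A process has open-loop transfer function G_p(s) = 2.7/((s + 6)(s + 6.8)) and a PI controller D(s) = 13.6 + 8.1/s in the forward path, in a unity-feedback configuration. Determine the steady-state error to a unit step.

0

The open loop D(s)G_p(s) has a pole at the origin (type 1), so the static position error constant is infinite and e_ss = 1/(1+∞) = 0.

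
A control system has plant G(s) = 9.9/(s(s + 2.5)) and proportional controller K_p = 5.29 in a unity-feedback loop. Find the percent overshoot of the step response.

The closed-loop denominator s² + 2.5s + 52.37 gives ω_n = √52.37 = 7.237 and ζ = 2.5/(2ω_n) = 0.1727.
%OS = 100·exp(−πζ/√(1−ζ²)) = 100·exp(−π·0.1727/√0.9702) = 57.6%.

57.6%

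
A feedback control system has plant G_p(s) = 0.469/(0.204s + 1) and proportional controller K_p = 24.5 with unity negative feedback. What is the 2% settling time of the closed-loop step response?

T_s ≈ 0.0653 s

Closed loop: T(s) = K_p·G_p/(1+K_p·G_p) = 11.49/(0.204s + 1 + 11.49), with pole at s = −(1 + 11.49)/0.204 = −61.23.
τ = 1/61.23 = 0.01633 s, so 2% settling time ≈ 4τ = 0.0653 s.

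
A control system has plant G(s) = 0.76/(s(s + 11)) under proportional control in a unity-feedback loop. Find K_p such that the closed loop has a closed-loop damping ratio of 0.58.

Closed-loop characteristic equation: s² + 11s + K_p·0.76 = 0.
So ω_n = √(0.76K_p) and 2ζω_n = 11, giving ζ = 11/(2√(0.76K_p)).
Setting ζ = 0.58: √(0.76K_p) = 11/(2·0.58) = 9.483, so K_p = 89.92/0.76 = 118.

K_p = 118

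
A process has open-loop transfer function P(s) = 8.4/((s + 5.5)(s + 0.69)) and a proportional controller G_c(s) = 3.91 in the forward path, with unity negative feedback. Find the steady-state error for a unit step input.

0.104

The loop is type 0. Static position error constant K_pos = G_c(0)·P(0) = 3.91·2.213 = 8.655.
Steady-state error to a unit step: e_ss = 1/(1+K_pos) = 1/9.655 = 0.104.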